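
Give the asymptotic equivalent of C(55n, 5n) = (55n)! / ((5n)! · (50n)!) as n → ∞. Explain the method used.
C(55n, 5n) ~ (285311670611/10000000000)^(5n) · sqrt(11/(20π·5n))

Write N = 5n. Apply Stirling to each factorial:
  (11N)! ~ sqrt(2π·11N) · (11N/e)^(11N),
  N! ~ sqrt(2π N) · (N/e)^N,
  (10N)! ~ sqrt(2π·10N) · (10N/e)^(10N).
The exponential factors combine to (11N)^(11N) / (N^N · (10N)^(10N)) = 11^(11N)/10^(10N) = (11^11/10^10)^N = (285311670611/10000000000)^N.
The square-root prefactors combine to sqrt(2π·11N) / (sqrt(2π N)·sqrt(2π·10N)) = sqrt(11 / (2π·10·N)) = sqrt(11/(20π·5n)).
Substituting N = 5n: C(55n, 5n) ~ (285311670611/10000000000)^(5n) · sqrt(11/(20π·5n)).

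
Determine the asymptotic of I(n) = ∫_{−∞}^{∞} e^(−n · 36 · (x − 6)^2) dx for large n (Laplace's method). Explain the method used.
I(n) = sqrt(π/(36n))

Here φ(x) = 36 · (x − 6)^2 has its unique minimum at x* = 6 with φ(x*) = 0 and φ''(x*) = 72. Laplace's method gives
  I(n) ~ e^(−n φ(x*)) · sqrt(2π / (n · φ''(x*))) = sqrt(2π / (72n)) = sqrt(π/(36n)).
This is exact: substituting u = (x − 6)·sqrt(36n) gives I(n) = (1/sqrt(36n)) ∫_{−∞}^{∞} e^(−u^2) du = sqrt(π/(36n)).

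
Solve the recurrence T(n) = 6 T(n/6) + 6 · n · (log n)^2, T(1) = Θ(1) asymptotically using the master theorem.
T(n) = Θ(n · (log n)^3)

Here log_6 6 = 1 and f(n) = 6 · n · (log n)^2 = Θ(n^(log_6 6) · (log n)^2). This is the extended Case 2 of the master theorem (f matches the critical exponent up to log factors), giving T(n) = Θ(n^(log_6 6) · (log n)^(2+1)) = Θ(n · (log n)^3).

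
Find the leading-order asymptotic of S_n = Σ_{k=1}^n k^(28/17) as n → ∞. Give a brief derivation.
S_n ~ (17/45) · n^(45/17)

Integral comparison: Σ_{k=1}^n k^(28/17) = ∫_0^n x^(28/17) dx + O(n^(28/17)). The integral is n^(1 + 28/17) / (1 + 28/17) = n^((28+17)/17) / ((28+17)/17) = (17/45) · n^(45/17).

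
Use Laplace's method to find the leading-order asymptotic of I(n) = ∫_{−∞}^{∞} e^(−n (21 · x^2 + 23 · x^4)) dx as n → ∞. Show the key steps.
I(n) ~ sqrt(π/(21n))

φ(x) = 21 · x^2 + 23 · x^4 has its unique global minimum at x* = 0 (since φ'(x) = 42x + 92x^3 = 0 only at x = 0 for real x with both coefficients positive, and φ → ∞ as |x| → ∞). At x* = 0, φ(0) = 0 and φ''(0) = 42. Laplace's method then gives
  I(n) ~ sqrt(2π / (n · φ''(0))) · e^(−n φ(0)) = sqrt(2π / (42n)) = sqrt(π/(21n)).
The 23 · x^4 term contributes only at subleading order (an O(1/n) relative correction).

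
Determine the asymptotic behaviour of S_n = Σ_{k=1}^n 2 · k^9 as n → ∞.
S_n ~ n^10 / 5

By integral comparison (Euler-Maclaurin), Σ_{k=1}^n 2 · k^9 = 2 · ∫_0^n x^9 dx + O(n^9) = 2 · n^10/10 = n^10 / 5 + O(n^9). (Equivalently, Faulhaber's formula gives the same leading term.)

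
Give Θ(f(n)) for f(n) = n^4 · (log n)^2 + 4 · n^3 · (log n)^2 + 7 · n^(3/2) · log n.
f(n) ∈ Θ(n^4 · (log n)^2)

Compare the terms by growth order. For large n, n^a · (log n)^b dominates n^a' · (log n)^b' iff a > a', or (a = a' and b > b'). Ranking the 3 terms shows the dominant one is n^4 · (log n)^2. Hence f(n) ∈ Θ(n^4 · (log n)^2).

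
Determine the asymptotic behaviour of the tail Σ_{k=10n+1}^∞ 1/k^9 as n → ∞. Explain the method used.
Σ_{k>10n} 1/k^9 ~ 1/(8 · (10n)^8)

Compare to the integral: ∫_{10n}^∞ x^(−9) dx = [−x^(−8)/8]_{10n}^∞ = 1/((9−1)·(10n)^8). Euler-Maclaurin then gives
  Σ_{k>10n} 1/k^9 = ∫_{10n}^∞ dx/x^9 − 1/(2·(10n)^9) + O(1/(10n)^10).
(Equivalently this is ζ(9) − Σ_{k≤10n} 1/k^9.)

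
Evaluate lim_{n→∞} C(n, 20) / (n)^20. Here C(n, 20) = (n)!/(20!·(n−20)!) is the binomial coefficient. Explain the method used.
lim = 1/20! = 1/2432902008176640000

With N = n → ∞: C(N, 20) / N^20 = [N(N−1)…(N−19)] / (20! · N^20) = (1/20!) · 1 · (1 − 1/n) · … · (1 − 19/n). Each factor → 1 as N → ∞, so the limit is 1/20! = 1/2432902008176640000.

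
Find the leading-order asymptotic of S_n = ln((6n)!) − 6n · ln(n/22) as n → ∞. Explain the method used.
S_n ~ 6n · (ln 132 − 1) + O(ln n)

Stirling: ln((6n)!) = 6n ln(6n) − 6n + O(ln n).
  S_n = 6n ln(6n) − 6n − 6n ln(n/22) + O(ln n)
      = 6n ln(6n) − 6n ln n + 6n ln 22 − 6n + O(ln n)
      = 6n ln 6 + 6n ln 22 − 6n + O(ln n)
      = 6n (ln 132 − 1) + O(ln n).
Numerically ln(132) − 1 ≈ 3.8828.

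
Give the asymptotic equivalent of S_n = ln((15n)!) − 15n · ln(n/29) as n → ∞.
S_n ~ 15n · (ln 435 − 1) + O(ln n)

Stirling: ln((15n)!) = 15n ln(15n) − 15n + O(ln n).
  S_n = 15n ln(15n) − 15n − 15n ln(n/29) + O(ln n)
      = 15n ln(15n) − 15n ln n + 15n ln 29 − 15n + O(ln n)
      = 15n ln 15 + 15n ln 29 − 15n + O(ln n)
      = 15n (ln 435 − 1) + O(ln n).
Numerically ln(435) − 1 ≈ 5.0753.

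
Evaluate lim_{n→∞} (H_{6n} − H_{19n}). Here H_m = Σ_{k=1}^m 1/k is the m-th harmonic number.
lim = ln(6/19)

Euler-Maclaurin gives H_m = ln m + γ + 1/(2m) + O(1/m^2). The γ and O(1/m) terms cancel in the difference:
  H_{6n} − H_{19n} = ln(6n) − ln(19n) + O(1/n) = ln(6/19) + O(1/n).
Hence the limit is ln(6/19).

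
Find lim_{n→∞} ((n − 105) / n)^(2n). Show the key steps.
lim = e^(−210)

Rewrite as (1 − 105/n)^(2n). By the standard limit (1 + x/n)^n → e^x, we have (1 − 105/n)^n → e^(−105), and raising to the 2nd power gives e^(−210).
More precisely, ln[(1 − 105/n)^(2n)] = 2n · ln(1 − 105/n) = 2n · (-105/n + O(1/n^2)) = -210 + O(1/n) → -210.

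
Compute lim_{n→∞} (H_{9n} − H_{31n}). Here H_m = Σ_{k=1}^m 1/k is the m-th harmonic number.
lim = ln(9/31)

Euler-Maclaurin gives H_m = ln m + γ + 1/(2m) + O(1/m^2). The γ and O(1/m) terms cancel in the difference:
  H_{9n} − H_{31n} = ln(9n) − ln(31n) + O(1/n) = ln(9/31) + O(1/n).
Hence the limit is ln(9/31).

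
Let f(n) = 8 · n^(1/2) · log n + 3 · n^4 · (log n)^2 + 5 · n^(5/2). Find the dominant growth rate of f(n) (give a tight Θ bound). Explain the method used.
f(n) ∈ Θ(n^4 · (log n)^2)

Compare the terms by growth order. For large n, n^a · (log n)^b dominates n^a' · (log n)^b' iff a > a', or (a = a' and b > b'). Ranking the 3 terms shows the dominant one is 3 · n^4 · (log n)^2. Hence f(n) ∈ Θ(n^4 · (log n)^2).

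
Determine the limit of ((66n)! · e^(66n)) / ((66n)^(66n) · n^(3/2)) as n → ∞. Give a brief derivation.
lim = 0

Stirling: (66n)! ~ sqrt(2π·66n) · (66n/e)^(66n). Hence
  (66n)! · e^(66n) / (66n)^(66n) ~ sqrt(2π·66n).
Dividing by n^(3/2): sqrt(2π·66n) / n^(3/2) = sqrt(2π·66) · n^((1−3)/2), so the expression behaves like sqrt(2π·66) · n^((1−3)/2) → 0.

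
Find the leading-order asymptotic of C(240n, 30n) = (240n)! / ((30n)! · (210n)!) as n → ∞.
C(240n, 30n) ~ (16777216/823543)^(30n) · sqrt(4/(7π·30n))

Write N = 30n. Apply Stirling to each factorial:
  (8N)! ~ sqrt(2π·8N) · (8N/e)^(8N),
  N! ~ sqrt(2π N) · (N/e)^N,
  (7N)! ~ sqrt(2π·7N) · (7N/e)^(7N).
The exponential factors combine to (8N)^(8N) / (N^N · (7N)^(7N)) = 8^(8N)/7^(7N) = (8^8/7^7)^N = (16777216/823543)^N.
The square-root prefactors combine to sqrt(2π·8N) / (sqrt(2π N)·sqrt(2π·7N)) = sqrt(8 / (2π·7·N)) = sqrt(4/(7π·30n)).
Substituting N = 30n: C(240n, 30n) ~ (16777216/823543)^(30n) · sqrt(4/(7π·30n)).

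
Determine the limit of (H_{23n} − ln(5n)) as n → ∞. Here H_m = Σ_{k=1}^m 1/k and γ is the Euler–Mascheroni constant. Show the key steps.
lim = ln(23/5) + γ

By Euler-Maclaurin, H_m = ln m + γ + O(1/m). So
  H_{23n} − ln(5n) = ln(23n) + γ − ln(5n) + O(1/n)
                       = ln(23/5) + γ + O(1/n).
Hence the limit is ln(23/5) + γ.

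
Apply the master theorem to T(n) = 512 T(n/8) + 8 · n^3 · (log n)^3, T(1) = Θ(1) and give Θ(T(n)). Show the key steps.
T(n) = Θ(n^3 · (log n)^4)

Here log_8 512 = 3 and f(n) = 8 · n^3 · (log n)^3 = Θ(n^(log_8 512) · (log n)^3). This is the extended Case 2 of the master theorem (f matches the critical exponent up to log factors), giving T(n) = Θ(n^(log_8 512) · (log n)^(3+1)) = Θ(n^3 · (log n)^4).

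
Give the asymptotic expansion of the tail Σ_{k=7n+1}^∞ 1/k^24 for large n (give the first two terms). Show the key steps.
Σ_{k>7n} 1/k^24 = 1/(23 · (7n)^23) − 1/(2 · (7n)^24) + O(1/(7n)^25)

Compare to the integral: ∫_{7n}^∞ x^(−24) dx = [−x^(−23)/23]_{7n}^∞ = 1/((24−1)·(7n)^23). The Euler-Maclaurin correction adds −f(7n)/2 = −1/(2·(7n)^24). Euler-Maclaurin then gives
  Σ_{k>7n} 1/k^24 = ∫_{7n}^∞ dx/x^24 − 1/(2·(7n)^24) + O(1/(7n)^25).
(Equivalently this is ζ(24) − Σ_{k≤7n} 1/k^24.)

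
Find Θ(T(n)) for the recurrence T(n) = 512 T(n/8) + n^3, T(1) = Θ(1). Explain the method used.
T(n) = Θ(n^3 log n)

log_8 512 = 3, and f(n) = n^3 = Θ(n^(log_8 512)). This is Case 2 of the master theorem: T(n) = Θ(f(n) · log n) = Θ(n^3 log n).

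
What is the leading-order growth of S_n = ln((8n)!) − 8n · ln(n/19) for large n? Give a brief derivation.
S_n ~ 8n · (ln 152 − 1) + O(ln n)

Stirling: ln((8n)!) = 8n ln(8n) − 8n + O(ln n).
  S_n = 8n ln(8n) − 8n − 8n ln(n/19) + O(ln n)
      = 8n ln(8n) − 8n ln n + 8n ln 19 − 8n + O(ln n)
      = 8n ln 8 + 8n ln 19 − 8n + O(ln n)
      = 8n (ln 152 − 1) + O(ln n).
Numerically ln(152) − 1 ≈ 4.0239.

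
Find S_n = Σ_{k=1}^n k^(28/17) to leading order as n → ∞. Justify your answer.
S_n ~ (17/45) · n^(45/17)

Integral comparison: Σ_{k=1}^n k^(28/17) = ∫_0^n x^(28/17) dx + O(n^(28/17)). The integral is n^(1 + 28/17) / (1 + 28/17) = n^((28+17)/17) / ((28+17)/17) = (17/45) · n^(45/17).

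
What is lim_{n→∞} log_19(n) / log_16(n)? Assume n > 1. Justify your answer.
lim = ln(16) / ln(19) = log_19(16)

Change of base: log_19(n) = ln n / ln 19 and log_16(n) = ln n / ln 16. The ratio is (ln n / ln 19) · (ln 16 / ln n) = ln 16 / ln 19, a constant independent of n. So the limit is ln 16 / ln 19 = log_19(16).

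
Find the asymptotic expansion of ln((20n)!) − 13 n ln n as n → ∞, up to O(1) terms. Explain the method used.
ln((20n)!) − 13 n ln n = 7 n ln n + 20(ln 20 − 1) n + (1/2) ln(2π·20n) + O(1/n)

Stirling: ln((20n)!) = 20n ln(20n) − 20n + (1/2) ln(2π·20n) + O(1/n).
Expand 20n ln(20n) = 20n (ln n + ln 20) = 20n ln n + 20n ln 20.
Subtract 13n ln n: leading term is (20 − 13) n ln n = 7 n ln n. The next term is 20n ln 20 − 20n = 20(ln 20 − 1) n. Then the (1/2) ln(2π·20n) correction.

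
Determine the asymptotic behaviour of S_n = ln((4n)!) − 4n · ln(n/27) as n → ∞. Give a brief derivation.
S_n ~ 4n · (ln 108 − 1) + O(ln n)

Stirling: ln((4n)!) = 4n ln(4n) − 4n + O(ln n).
  S_n = 4n ln(4n) − 4n − 4n ln(n/27) + O(ln n)
      = 4n ln(4n) − 4n ln n + 4n ln 27 − 4n + O(ln n)
      = 4n ln 4 + 4n ln 27 − 4n + O(ln n)
      = 4n (ln 108 − 1) + O(ln n).
Numerically ln(108) − 1 ≈ 3.6821.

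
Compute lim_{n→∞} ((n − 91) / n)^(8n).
lim = e^(−728)

Rewrite as (1 − 91/n)^(8n). By the standard limit (1 + x/n)^n → e^x, we have (1 − 91/n)^n → e^(−91), and raising to the 8th power gives e^(−728).
More precisely, ln[(1 − 91/n)^(8n)] = 8n · ln(1 − 91/n) = 8n · (-91/n + O(1/n^2)) = -728 + O(1/n) → -728.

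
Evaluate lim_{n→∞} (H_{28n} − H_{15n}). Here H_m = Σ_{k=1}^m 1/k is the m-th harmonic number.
lim = ln(28/15)

Euler-Maclaurin gives H_m = ln m + γ + 1/(2m) + O(1/m^2). The γ and O(1/m) terms cancel in the difference:
  H_{28n} − H_{15n} = ln(28n) − ln(15n) + O(1/n) = ln(28/15) + O(1/n).
Hence the limit is ln(28/15).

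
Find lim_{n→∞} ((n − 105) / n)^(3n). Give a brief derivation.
lim = e^(−315)

Rewrite as (1 − 105/n)^(3n). By the standard limit (1 + x/n)^n → e^x, we have (1 − 105/n)^n → e^(−105), and raising to the 3rd power gives e^(−315).
More precisely, ln[(1 − 105/n)^(3n)] = 3n · ln(1 − 105/n) = 3n · (-105/n + O(1/n^2)) = -315 + O(1/n) → -315.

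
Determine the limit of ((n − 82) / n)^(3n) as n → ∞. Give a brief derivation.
lim = e^(−246)

Rewrite as (1 − 82/n)^(3n). By the standard limit (1 + x/n)^n → e^x, we have (1 − 82/n)^n → e^(−82), and raising to the 3rd power gives e^(−246).
More precisely, ln[(1 − 82/n)^(3n)] = 3n · ln(1 − 82/n) = 3n · (-82/n + O(1/n^2)) = -246 + O(1/n) → -246.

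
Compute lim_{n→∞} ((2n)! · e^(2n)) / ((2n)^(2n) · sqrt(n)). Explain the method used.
lim = sqrt(2π·2)

Stirling: (2n)! ~ sqrt(2π·2n) · (2n/e)^(2n). Hence
  (2n)! · e^(2n) / (2n)^(2n) ~ sqrt(2π·2n).
Dividing by sqrt(n): sqrt(2π·2n) / sqrt(n) = sqrt(2π·2) · n^((1−1)/2), so the limit is sqrt(2π·2).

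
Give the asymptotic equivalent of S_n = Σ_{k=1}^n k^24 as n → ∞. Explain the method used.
S_n ~ n^25 / 25

By integral comparison (Euler-Maclaurin), Σ_{k=1}^n k^24 = ∫_0^n x^24 dx + O(n^24) = n^25/25 + O(n^24). (Equivalently, Faulhaber's formula gives the same leading term.)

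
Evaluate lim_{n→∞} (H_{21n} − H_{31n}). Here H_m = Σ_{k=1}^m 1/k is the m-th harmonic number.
lim = ln(21/31)

Euler-Maclaurin gives H_m = ln m + γ + 1/(2m) + O(1/m^2). The γ and O(1/m) terms cancel in the difference:
  H_{21n} − H_{31n} = ln(21n) − ln(31n) + O(1/n) = ln(21/31) + O(1/n).
Hence the limit is ln(21/31).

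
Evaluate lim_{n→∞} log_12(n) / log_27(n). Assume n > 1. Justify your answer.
lim = ln(27) / ln(12) = log_12(27)

Change of base: log_12(n) = ln n / ln 12 and log_27(n) = ln n / ln 27. The ratio is (ln n / ln 12) · (ln 27 / ln n) = ln 27 / ln 12, a constant independent of n. So the limit is ln 27 / ln 12 = log_12(27).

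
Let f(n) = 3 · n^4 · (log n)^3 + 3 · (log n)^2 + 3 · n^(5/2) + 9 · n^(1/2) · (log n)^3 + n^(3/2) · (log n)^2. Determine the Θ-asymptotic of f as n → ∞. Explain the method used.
f(n) ∈ Θ(n^4 · (log n)^3)

Compare the terms by growth order. For large n, n^a · (log n)^b dominates n^a' · (log n)^b' iff a > a', or (a = a' and b > b'). Ranking the 5 terms shows the dominant one is 3 · n^4 · (log n)^3. Hence f(n) ∈ Θ(n^4 · (log n)^3).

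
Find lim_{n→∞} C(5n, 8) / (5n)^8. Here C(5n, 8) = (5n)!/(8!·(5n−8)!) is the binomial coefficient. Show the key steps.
lim = 1/8! = 1/40320

With N = 5n → ∞: C(N, 8) / N^8 = [N(N−1)…(N−7)] / (8! · N^8) = (1/8!) · 1 · (1 − 1/(5n)) · … · (1 − 7/(5n)). Each factor → 1 as N → ∞, so the limit is 1/8! = 1/40320.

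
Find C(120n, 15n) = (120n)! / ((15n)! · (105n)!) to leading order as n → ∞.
C(120n, 15n) ~ (16777216/823543)^(15n) · sqrt(4/(7π·15n))

Write N = 15n. Apply Stirling to each factorial:
  (8N)! ~ sqrt(2π·8N) · (8N/e)^(8N),
  N! ~ sqrt(2π N) · (N/e)^N,
  (7N)! ~ sqrt(2π·7N) · (7N/e)^(7N).
The exponential factors combine to (8N)^(8N) / (N^N · (7N)^(7N)) = 8^(8N)/7^(7N) = (8^8/7^7)^N = (16777216/823543)^N.
The square-root prefactors combine to sqrt(2π·8N) / (sqrt(2π N)·sqrt(2π·7N)) = sqrt(8 / (2π·7·N)) = sqrt(4/(7π·15n)).
Substituting N = 15n: C(120n, 15n) ~ (16777216/823543)^(15n) · sqrt(4/(7π·15n)).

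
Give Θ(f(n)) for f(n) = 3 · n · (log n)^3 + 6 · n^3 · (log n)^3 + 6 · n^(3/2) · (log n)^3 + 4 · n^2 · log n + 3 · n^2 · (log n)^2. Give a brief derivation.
f(n) ∈ Θ(n^3 · (log n)^3)

Compare the terms by growth order. For large n, n^a · (log n)^b dominates n^a' · (log n)^b' iff a > a', or (a = a' and b > b'). Ranking the 5 terms shows the dominant one is 6 · n^3 · (log n)^3. Hence f(n) ∈ Θ(n^3 · (log n)^3).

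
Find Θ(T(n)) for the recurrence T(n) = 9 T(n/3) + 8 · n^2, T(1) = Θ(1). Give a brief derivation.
T(n) = Θ(n^2 log n)

log_3 9 = 2, and f(n) = 8 · n^2 = Θ(n^(log_3 9)). This is Case 2 of the master theorem: T(n) = Θ(f(n) · log n) = Θ(n^2 log n).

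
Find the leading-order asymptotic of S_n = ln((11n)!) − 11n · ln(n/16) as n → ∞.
S_n ~ 11n · (ln 176 − 1) + O(ln n)

Stirling: ln((11n)!) = 11n ln(11n) − 11n + O(ln n).
  S_n = 11n ln(11n) − 11n − 11n ln(n/16) + O(ln n)
      = 11n ln(11n) − 11n ln n + 11n ln 16 − 11n + O(ln n)
      = 11n ln 11 + 11n ln 16 − 11n + O(ln n)
      = 11n (ln 176 − 1) + O(ln n).
Numerically ln(176) − 1 ≈ 4.1705.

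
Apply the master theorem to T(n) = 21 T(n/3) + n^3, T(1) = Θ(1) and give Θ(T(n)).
T(n) = Θ(n^3)

log_3 21 ≈ 2.771. f(n) = n^3 dominates n^(log_3 21) since 3 > 2.771, and the regularity condition a·f(n/b) = 21·(n/3)^3 = (21/27)·n^3 ≤ c·f(n) holds with c = 21/27 ≈ 0.778 < 1. So this is Case 3: T(n) = Θ(f(n)) = Θ(n^3).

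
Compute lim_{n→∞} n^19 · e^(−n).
lim = 0

Exponentials with base > 1 dominate every fixed polynomial: for any fixed c, n^c / e^n → 0 as n → ∞ (e.g. by the ratio test, or since e^n grows faster than any power of n). Hence n^19 · e^(−n) = n^19 / e^n → 0.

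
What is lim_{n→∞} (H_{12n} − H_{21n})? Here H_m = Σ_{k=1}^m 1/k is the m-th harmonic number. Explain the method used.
lim = ln(12/21) = ln(4/7)

Euler-Maclaurin gives H_m = ln m + γ + 1/(2m) + O(1/m^2). The γ and O(1/m) terms cancel in the difference:
  H_{12n} − H_{21n} = ln(12n) − ln(21n) + O(1/n) = ln(12/21) + O(1/n).
Hence the limit is ln(12/21) = ln(4/7).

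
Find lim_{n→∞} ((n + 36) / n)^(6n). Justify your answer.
lim = e^216

Rewrite as (1 + 36/n)^(6n). By the standard limit (1 + x/n)^n → e^x, we have (1 + 36/n)^n → e^36, and raising to the 6th power gives e^216.
More precisely, ln[(1 + 36/n)^(6n)] = 6n · ln(1 + 36/n) = 6n · (36/n + O(1/n^2)) = 216 + O(1/n) → 216.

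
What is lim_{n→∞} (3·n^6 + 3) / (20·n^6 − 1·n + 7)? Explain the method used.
lim = 3/20

For large n the leading n^6 terms dominate both numerator and denominator. Dividing top and bottom by n^6, every other term tends to 0, leaving 3/20.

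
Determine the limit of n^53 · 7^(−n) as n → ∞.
lim = 0

Exponentials with base > 1 dominate every fixed polynomial: for any fixed c, n^c / 7^n → 0 as n → ∞ (e.g. by the ratio test, or by writing 7^n = e^(n ln 7) and noting e^(n ln 7) / n^c → ∞). Hence n^53 · 7^(−n) = n^53 / 7^n → 0.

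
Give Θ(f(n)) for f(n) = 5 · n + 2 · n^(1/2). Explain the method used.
f(n) ∈ Θ(n)

Compare the terms by growth order. For large n, n^a · (log n)^b dominates n^a' · (log n)^b' iff a > a', or (a = a' and b > b'). Ranking the 2 terms shows the dominant one is 5 · n. Hence f(n) ∈ Θ(n).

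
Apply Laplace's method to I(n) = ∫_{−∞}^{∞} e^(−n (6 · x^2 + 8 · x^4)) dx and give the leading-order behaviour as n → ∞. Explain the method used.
I(n) ~ sqrt(π/(6n))

φ(x) = 6 · x^2 + 8 · x^4 has its unique global minimum at x* = 0 (since φ'(x) = 12x + 32x^3 = 0 only at x = 0 for real x with both coefficients positive, and φ → ∞ as |x| → ∞). At x* = 0, φ(0) = 0 and φ''(0) = 12. Laplace's method then gives
  I(n) ~ sqrt(2π / (n · φ''(0))) · e^(−n φ(0)) = sqrt(2π / (12n)) = sqrt(π/(6n)).
The 8 · x^4 term contributes only at subleading order (an O(1/n) relative correction).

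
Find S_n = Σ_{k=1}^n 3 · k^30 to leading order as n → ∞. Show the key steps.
S_n ~ 3 · n^31 / 31

By integral comparison (Euler-Maclaurin), Σ_{k=1}^n 3 · k^30 = 3 · ∫_0^n x^30 dx + O(n^30) = 3 · n^31/31 + O(n^30). (Equivalently, Faulhaber's formula gives the same leading term.)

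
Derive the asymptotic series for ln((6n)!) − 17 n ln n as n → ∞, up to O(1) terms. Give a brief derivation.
ln((6n)!) − 17 n ln n = −11 n ln n + 6(ln 6 − 1) n + (1/2) ln(2π·6n) + O(1/n)

Stirling: ln((6n)!) = 6n ln(6n) − 6n + (1/2) ln(2π·6n) + O(1/n).
Expand 6n ln(6n) = 6n (ln n + ln 6) = 6n ln n + 6n ln 6.
Subtract 17n ln n: leading term is (6 − 17) n ln n = −11 n ln n. The next term is 6n ln 6 − 6n = 6(ln 6 − 1) n. Then the (1/2) ln(2π·6n) correction.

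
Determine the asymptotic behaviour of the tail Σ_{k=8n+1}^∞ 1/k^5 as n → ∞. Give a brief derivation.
Σ_{k>8n} 1/k^5 ~ 1/(4 · (8n)^4)

Compare to the integral: ∫_{8n}^∞ x^(−5) dx = [−x^(−4)/4]_{8n}^∞ = 1/((5−1)·(8n)^4). Euler-Maclaurin then gives
  Σ_{k>8n} 1/k^5 = ∫_{8n}^∞ dx/x^5 − 1/(2·(8n)^5) + O(1/(8n)^6).
(Equivalently this is ζ(5) − Σ_{k≤8n} 1/k^5.)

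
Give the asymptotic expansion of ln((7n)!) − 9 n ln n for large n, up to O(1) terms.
ln((7n)!) − 9 n ln n = −2 n ln n + 7(ln 7 − 1) n + (1/2) ln(2π·7n) + O(1/n)

Stirling: ln((7n)!) = 7n ln(7n) − 7n + (1/2) ln(2π·7n) + O(1/n).
Expand 7n ln(7n) = 7n (ln n + ln 7) = 7n ln n + 7n ln 7.
Subtract 9n ln n: leading term is (7 − 9) n ln n = −2 n ln n. The next term is 7n ln 7 − 7n = 7(ln 7 − 1) n. Then the (1/2) ln(2π·7n) correction.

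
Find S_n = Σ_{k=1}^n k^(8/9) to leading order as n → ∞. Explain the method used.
S_n ~ (9/17) · n^(17/9)

Integral comparison: Σ_{k=1}^n k^(8/9) = ∫_0^n x^(8/9) dx + O(n^(8/9)). The integral is n^(1 + 8/9) / (1 + 8/9) = n^((8+9)/9) / ((8+9)/9) = (9/17) · n^(17/9).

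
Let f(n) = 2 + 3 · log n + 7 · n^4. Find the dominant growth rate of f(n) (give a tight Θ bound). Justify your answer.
f(n) ∈ Θ(n^4)

Compare the terms by growth order. For large n, n^a · (log n)^b dominates n^a' · (log n)^b' iff a > a', or (a = a' and b > b'). Ranking the 3 terms shows the dominant one is 7 · n^4. Hence f(n) ∈ Θ(n^4).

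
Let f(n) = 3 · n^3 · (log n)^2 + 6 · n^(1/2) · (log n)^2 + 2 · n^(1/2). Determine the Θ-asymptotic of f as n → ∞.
f(n) ∈ Θ(n^3 · (log n)^2)

Compare the terms by growth order. For large n, n^a · (log n)^b dominates n^a' · (log n)^b' iff a > a', or (a = a' and b > b'). Ranking the 3 terms shows the dominant one is 3 · n^3 · (log n)^2. Hence f(n) ∈ Θ(n^3 · (log n)^2).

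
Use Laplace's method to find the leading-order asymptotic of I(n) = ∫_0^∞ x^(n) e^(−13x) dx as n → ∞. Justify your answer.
I(n) ~ (sqrt(2π·n) / 13) · (n/(13e))^(n)

Write the integrand as exp(n ln x − 13x) and set f(x) = n ln x − 13x. Then f'(x) = n/x − 13 = 0 at x* = n/13, and f''(x*) = −n/x*^2 = −13^2/(n). Laplace's method (interior maximum) gives
  I(n) ~ e^(f(x*)) · sqrt(2π / |f''(x*)|)
        = exp(n ln(n/13) − n) · sqrt(2π · n / 13^2)
        = (n/13)^(n) e^(−n) · sqrt(2π·n) / 13
        = (sqrt(2π·n) / 13) · (n/(13e))^(n).
This matches Γ(n+1)/13^(n+1) with Stirling applied to Γ.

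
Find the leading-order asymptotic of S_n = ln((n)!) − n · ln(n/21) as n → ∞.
S_n ~ n · (ln 21 − 1) + O(ln n)

Stirling: ln((n)!) = n ln(n) − n + O(ln n).
  S_n = n ln(n) − n − n ln(n/21) + O(ln n)
      = n ln(n) − n ln n + n ln 21 − n + O(ln n)
      = n ln 21 − n + O(ln n)
      = n (ln 21 − 1) + O(ln n).
Numerically ln(21) − 1 ≈ 2.0445.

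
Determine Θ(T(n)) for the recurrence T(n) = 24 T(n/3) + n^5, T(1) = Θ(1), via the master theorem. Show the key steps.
T(n) = Θ(n^5)

log_3 24 ≈ 2.893. f(n) = n^5 dominates n^(log_3 24) since 5 > 2.893, and the regularity condition a·f(n/b) = 24·(n/3)^5 = (24/243)·n^5 ≤ c·f(n) holds with c = 24/243 ≈ 0.0988 < 1. So this is Case 3: T(n) = Θ(f(n)) = Θ(n^5).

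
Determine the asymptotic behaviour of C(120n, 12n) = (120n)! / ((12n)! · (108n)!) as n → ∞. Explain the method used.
C(120n, 12n) ~ (10000000000/387420489)^(12n) · sqrt(5/(9π·12n))

Write N = 12n. Apply Stirling to each factorial:
  (10N)! ~ sqrt(2π·10N) · (10N/e)^(10N),
  N! ~ sqrt(2π N) · (N/e)^N,
  (9N)! ~ sqrt(2π·9N) · (9N/e)^(9N).
The exponential factors combine to (10N)^(10N) / (N^N · (9N)^(9N)) = 10^(10N)/9^(9N) = (10^10/9^9)^N = (10000000000/387420489)^N.
The square-root prefactors combine to sqrt(2π·10N) / (sqrt(2π N)·sqrt(2π·9N)) = sqrt(10 / (2π·9·N)) = sqrt(5/(9π·12n)).
Substituting N = 12n: C(120n, 12n) ~ (10000000000/387420489)^(12n) · sqrt(5/(9π·12n)).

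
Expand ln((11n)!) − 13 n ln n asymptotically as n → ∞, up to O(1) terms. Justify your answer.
ln((11n)!) − 13 n ln n = −2 n ln n + 11(ln 11 − 1) n + (1/2) ln(2π·11n) + O(1/n)

Stirling: ln((11n)!) = 11n ln(11n) − 11n + (1/2) ln(2π·11n) + O(1/n).
Expand 11n ln(11n) = 11n (ln n + ln 11) = 11n ln n + 11n ln 11.
Subtract 13n ln n: leading term is (11 − 13) n ln n = −2 n ln n. The next term is 11n ln 11 − 11n = 11(ln 11 − 1) n. Then the (1/2) ln(2π·11n) correction.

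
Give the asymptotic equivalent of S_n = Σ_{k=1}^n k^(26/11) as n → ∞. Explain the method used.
S_n ~ (11/37) · n^(37/11)

Integral comparison: Σ_{k=1}^n k^(26/11) = ∫_0^n x^(26/11) dx + O(n^(26/11)). The integral is n^(1 + 26/11) / (1 + 26/11) = n^((26+11)/11) / ((26+11)/11) = (11/37) · n^(37/11).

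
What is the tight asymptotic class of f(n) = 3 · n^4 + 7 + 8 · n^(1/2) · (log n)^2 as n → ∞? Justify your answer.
f(n) ∈ Θ(n^4)

Compare the terms by growth order. For large n, n^a · (log n)^b dominates n^a' · (log n)^b' iff a > a', or (a = a' and b > b'). Ranking the 3 terms shows the dominant one is 3 · n^4. Hence f(n) ∈ Θ(n^4).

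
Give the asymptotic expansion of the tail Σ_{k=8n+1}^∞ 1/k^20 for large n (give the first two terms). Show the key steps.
Σ_{k>8n} 1/k^20 = 1/(19 · (8n)^19) − 1/(2 · (8n)^20) + O(1/(8n)^21)

Compare to the integral: ∫_{8n}^∞ x^(−20) dx = [−x^(−19)/19]_{8n}^∞ = 1/((20−1)·(8n)^19). The Euler-Maclaurin correction adds −f(8n)/2 = −1/(2·(8n)^20). Euler-Maclaurin then gives
  Σ_{k>8n} 1/k^20 = ∫_{8n}^∞ dx/x^20 − 1/(2·(8n)^20) + O(1/(8n)^21).
(Equivalently this is ζ(20) − Σ_{k≤8n} 1/k^20.)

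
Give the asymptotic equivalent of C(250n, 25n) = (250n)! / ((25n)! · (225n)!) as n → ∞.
C(250n, 25n) ~ (10000000000/387420489)^(25n) · sqrt(5/(9π·25n))

Write N = 25n. Apply Stirling to each factorial:
  (10N)! ~ sqrt(2π·10N) · (10N/e)^(10N),
  N! ~ sqrt(2π N) · (N/e)^N,
  (9N)! ~ sqrt(2π·9N) · (9N/e)^(9N).
The exponential factors combine to (10N)^(10N) / (N^N · (9N)^(9N)) = 10^(10N)/9^(9N) = (10^10/9^9)^N = (10000000000/387420489)^N.
The square-root prefactors combine to sqrt(2π·10N) / (sqrt(2π N)·sqrt(2π·9N)) = sqrt(10 / (2π·9·N)) = sqrt(5/(9π·25n)).
Substituting N = 25n: C(250n, 25n) ~ (10000000000/387420489)^(25n) · sqrt(5/(9π·25n)).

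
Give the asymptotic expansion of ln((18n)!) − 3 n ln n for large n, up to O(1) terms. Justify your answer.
ln((18n)!) − 3 n ln n = 15 n ln n + 18(ln 18 − 1) n + (1/2) ln(2π·18n) + O(1/n)

Stirling: ln((18n)!) = 18n ln(18n) − 18n + (1/2) ln(2π·18n) + O(1/n).
Expand 18n ln(18n) = 18n (ln n + ln 18) = 18n ln n + 18n ln 18.
Subtract 3n ln n: leading term is (18 − 3) n ln n = 15 n ln n. The next term is 18n ln 18 − 18n = 18(ln 18 − 1) n. Then the (1/2) ln(2π·18n) correction.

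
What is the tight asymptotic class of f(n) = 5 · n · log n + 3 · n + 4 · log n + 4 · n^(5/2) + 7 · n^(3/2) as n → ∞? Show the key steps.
f(n) ∈ Θ(n^(5/2))

Compare the terms by growth order. For large n, n^a · (log n)^b dominates n^a' · (log n)^b' iff a > a', or (a = a' and b > b'). Ranking the 5 terms shows the dominant one is 4 · n^(5/2). Hence f(n) ∈ Θ(n^(5/2)).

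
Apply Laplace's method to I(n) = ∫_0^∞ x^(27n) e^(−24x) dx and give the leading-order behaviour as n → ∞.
I(n) ~ (sqrt(2π·27n) / 24) · (27n/(24e))^(27n)

Write the integrand as exp(27n ln x − 24x) and set f(x) = 27n ln x − 24x. Then f'(x) = 27n/x − 24 = 0 at x* = 27n/24, and f''(x*) = −27n/x*^2 = −24^2/(27n). Laplace's method (interior maximum) gives
  I(n) ~ e^(f(x*)) · sqrt(2π / |f''(x*)|)
        = exp(27n ln(27n/24) − 27n) · sqrt(2π · 27n / 24^2)
        = (27n/24)^(27n) e^(−27n) · sqrt(2π·27n) / 24
        = (sqrt(2π·27n) / 24) · (27n/(24e))^(27n).
This matches Γ(27n+1)/24^(27n+1) with Stirling applied to Γ.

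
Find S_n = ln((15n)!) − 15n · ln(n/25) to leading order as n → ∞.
S_n ~ 15n · (ln 375 − 1) + O(ln n)

Stirling: ln((15n)!) = 15n ln(15n) − 15n + O(ln n).
  S_n = 15n ln(15n) − 15n − 15n ln(n/25) + O(ln n)
      = 15n ln(15n) − 15n ln n + 15n ln 25 − 15n + O(ln n)
      = 15n ln 15 + 15n ln 25 − 15n + O(ln n)
      = 15n (ln 375 − 1) + O(ln n).
Numerically ln(375) − 1 ≈ 4.9269.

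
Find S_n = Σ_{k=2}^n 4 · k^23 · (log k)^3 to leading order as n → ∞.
S_n ~ n^24 · (log n)^3 / 6

By integral comparison, S_n = ∫_1^n 4 · x^23 · (log x)^3 dx + O(n^23 · (log n)^3). For the integral, the leading term of ∫_1^n x^23 (log x)^3 dx is n^24/24 · (log n)^3 (by repeated integration by parts; each step lowers the log-exponent and produces a relatively O(1/log n) correction). Hence S_n ~ n^24 · (log n)^3 / 6.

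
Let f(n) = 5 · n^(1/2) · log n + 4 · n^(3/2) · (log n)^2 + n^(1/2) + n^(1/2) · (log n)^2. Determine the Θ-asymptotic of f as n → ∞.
f(n) ∈ Θ(n^(3/2) · (log n)^2)

Compare the terms by growth order. For large n, n^a · (log n)^b dominates n^a' · (log n)^b' iff a > a', or (a = a' and b > b'). Ranking the 4 terms shows the dominant one is 4 · n^(3/2) · (log n)^2. Hence f(n) ∈ Θ(n^(3/2) · (log n)^2).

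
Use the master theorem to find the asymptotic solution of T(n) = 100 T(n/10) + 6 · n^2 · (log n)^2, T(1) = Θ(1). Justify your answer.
T(n) = Θ(n^2 · (log n)^3)

Here log_10 100 = 2 and f(n) = 6 · n^2 · (log n)^2 = Θ(n^(log_10 100) · (log n)^2). This is the extended Case 2 of the master theorem (f matches the critical exponent up to log factors), giving T(n) = Θ(n^(log_10 100) · (log n)^(2+1)) = Θ(n^2 · (log n)^3).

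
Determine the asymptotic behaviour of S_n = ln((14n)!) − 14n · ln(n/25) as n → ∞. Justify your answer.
S_n ~ 14n · (ln 350 − 1) + O(ln n)

Stirling: ln((14n)!) = 14n ln(14n) − 14n + O(ln n).
  S_n = 14n ln(14n) − 14n − 14n ln(n/25) + O(ln n)
      = 14n ln(14n) − 14n ln n + 14n ln 25 − 14n + O(ln n)
      = 14n ln 14 + 14n ln 25 − 14n + O(ln n)
      = 14n (ln 350 − 1) + O(ln n).
Numerically ln(350) − 1 ≈ 4.8579.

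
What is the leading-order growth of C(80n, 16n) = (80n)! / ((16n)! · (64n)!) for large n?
C(80n, 16n) ~ (3125/256)^(16n) · sqrt(5/(8π·16n))

Write N = 16n. Apply Stirling to each factorial:
  (5N)! ~ sqrt(2π·5N) · (5N/e)^(5N),
  N! ~ sqrt(2π N) · (N/e)^N,
  (4N)! ~ sqrt(2π·4N) · (4N/e)^(4N).
The exponential factors combine to (5N)^(5N) / (N^N · (4N)^(4N)) = 5^(5N)/4^(4N) = (5^5/4^4)^N = (3125/256)^N.
The square-root prefactors combine to sqrt(2π·5N) / (sqrt(2π N)·sqrt(2π·4N)) = sqrt(5 / (2π·4·N)) = sqrt(5/(8π·16n)).
Substituting N = 16n: C(80n, 16n) ~ (3125/256)^(16n) · sqrt(5/(8π·16n)).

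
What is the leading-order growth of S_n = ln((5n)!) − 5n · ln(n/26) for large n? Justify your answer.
S_n ~ 5n · (ln 130 − 1) + O(ln n)

Stirling: ln((5n)!) = 5n ln(5n) − 5n + O(ln n).
  S_n = 5n ln(5n) − 5n − 5n ln(n/26) + O(ln n)
      = 5n ln(5n) − 5n ln n + 5n ln 26 − 5n + O(ln n)
      = 5n ln 5 + 5n ln 26 − 5n + O(ln n)
      = 5n (ln 130 − 1) + O(ln n).
Numerically ln(130) − 1 ≈ 3.8675.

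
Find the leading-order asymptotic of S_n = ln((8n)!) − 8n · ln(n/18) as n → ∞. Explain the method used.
S_n ~ 8n · (ln 144 − 1) + O(ln n)

Stirling: ln((8n)!) = 8n ln(8n) − 8n + O(ln n).
  S_n = 8n ln(8n) − 8n − 8n ln(n/18) + O(ln n)
      = 8n ln(8n) − 8n ln n + 8n ln 18 − 8n + O(ln n)
      = 8n ln 8 + 8n ln 18 − 8n + O(ln n)
      = 8n (ln 144 − 1) + O(ln n).
Numerically ln(144) − 1 ≈ 3.9698.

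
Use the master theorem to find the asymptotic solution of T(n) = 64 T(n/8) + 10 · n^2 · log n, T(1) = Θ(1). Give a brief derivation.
T(n) = Θ(n^2 · (log n)^2)

Here log_8 64 = 2 and f(n) = 10 · n^2 · log n = Θ(n^(log_8 64) · (log n)^1). This is the extended Case 2 of the master theorem (f matches the critical exponent up to log factors), giving T(n) = Θ(n^(log_8 64) · (log n)^(1+1)) = Θ(n^2 · (log n)^2).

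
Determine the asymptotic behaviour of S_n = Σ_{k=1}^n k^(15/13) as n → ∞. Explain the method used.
S_n ~ (13/28) · n^(28/13)

Integral comparison: Σ_{k=1}^n k^(15/13) = ∫_0^n x^(15/13) dx + O(n^(15/13)). The integral is n^(1 + 15/13) / (1 + 15/13) = n^((15+13)/13) / ((15+13)/13) = (13/28) · n^(28/13).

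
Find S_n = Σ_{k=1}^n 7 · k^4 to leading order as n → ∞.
S_n ~ 7 · n^5 / 5

By integral comparison (Euler-Maclaurin), Σ_{k=1}^n 7 · k^4 = 7 · ∫_0^n x^4 dx + O(n^4) = 7 · n^5/5 + O(n^4). (Equivalently, Faulhaber's formula gives the same leading term.)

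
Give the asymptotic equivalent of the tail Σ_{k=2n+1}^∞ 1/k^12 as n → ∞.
Σ_{k>2n} 1/k^12 ~ 1/(11 · (2n)^11)

Compare to the integral: ∫_{2n}^∞ x^(−12) dx = [−x^(−11)/11]_{2n}^∞ = 1/((12−1)·(2n)^11). Euler-Maclaurin then gives
  Σ_{k>2n} 1/k^12 = ∫_{2n}^∞ dx/x^12 − 1/(2·(2n)^12) + O(1/(2n)^13).
(Equivalently this is ζ(12) − Σ_{k≤2n} 1/k^12.)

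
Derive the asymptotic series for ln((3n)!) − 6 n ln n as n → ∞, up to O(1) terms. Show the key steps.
ln((3n)!) − 6 n ln n = −3 n ln n + 3(ln 3 − 1) n + (1/2) ln(2π·3n) + O(1/n)

Stirling: ln((3n)!) = 3n ln(3n) − 3n + (1/2) ln(2π·3n) + O(1/n).
Expand 3n ln(3n) = 3n (ln n + ln 3) = 3n ln n + 3n ln 3.
Subtract 6n ln n: leading term is (3 − 6) n ln n = −3 n ln n. The next term is 3n ln 3 − 3n = 3(ln 3 − 1) n. Then the (1/2) ln(2π·3n) correction.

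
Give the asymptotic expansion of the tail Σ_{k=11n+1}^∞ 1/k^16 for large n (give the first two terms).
Σ_{k>11n} 1/k^16 = 1/(15 · (11n)^15) − 1/(2 · (11n)^16) + O(1/(11n)^17)

Compare to the integral: ∫_{11n}^∞ x^(−16) dx = [−x^(−15)/15]_{11n}^∞ = 1/((16−1)·(11n)^15). The Euler-Maclaurin correction adds −f(11n)/2 = −1/(2·(11n)^16). Euler-Maclaurin then gives
  Σ_{k>11n} 1/k^16 = ∫_{11n}^∞ dx/x^16 − 1/(2·(11n)^16) + O(1/(11n)^17).
(Equivalently this is ζ(16) − Σ_{k≤11n} 1/k^16.)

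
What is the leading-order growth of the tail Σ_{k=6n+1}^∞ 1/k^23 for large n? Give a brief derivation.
Σ_{k>6n} 1/k^23 ~ 1/(22 · (6n)^22)

Compare to the integral: ∫_{6n}^∞ x^(−23) dx = [−x^(−22)/22]_{6n}^∞ = 1/((23−1)·(6n)^22). Euler-Maclaurin then gives
  Σ_{k>6n} 1/k^23 = ∫_{6n}^∞ dx/x^23 − 1/(2·(6n)^23) + O(1/(6n)^24).
(Equivalently this is ζ(23) − Σ_{k≤6n} 1/k^23.)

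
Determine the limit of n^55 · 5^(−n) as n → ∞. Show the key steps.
lim = 0

Exponentials with base > 1 dominate every fixed polynomial: for any fixed c, n^c / 5^n → 0 as n → ∞ (e.g. by the ratio test, or by writing 5^n = e^(n ln 5) and noting e^(n ln 5) / n^c → ∞). Hence n^55 · 5^(−n) = n^55 / 5^n → 0.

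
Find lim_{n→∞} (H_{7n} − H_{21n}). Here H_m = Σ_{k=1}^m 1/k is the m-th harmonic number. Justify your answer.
lim = ln(7/21) = −ln 3

Euler-Maclaurin gives H_m = ln m + γ + 1/(2m) + O(1/m^2). The γ and O(1/m) terms cancel in the difference:
  H_{7n} − H_{21n} = ln(7n) − ln(21n) + O(1/n) = ln(7/21) + O(1/n).
Hence the limit is ln(7/21) = −ln 3.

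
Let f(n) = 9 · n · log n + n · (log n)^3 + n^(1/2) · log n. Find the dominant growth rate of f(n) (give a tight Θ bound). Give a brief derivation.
f(n) ∈ Θ(n · (log n)^3)

Compare the terms by growth order. For large n, n^a · (log n)^b dominates n^a' · (log n)^b' iff a > a', or (a = a' and b > b'). Ranking the 3 terms shows the dominant one is n · (log n)^3. Hence f(n) ∈ Θ(n · (log n)^3).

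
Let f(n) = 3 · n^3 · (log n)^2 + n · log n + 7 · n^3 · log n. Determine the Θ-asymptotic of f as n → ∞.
f(n) ∈ Θ(n^3 · (log n)^2)

Compare the terms by growth order. For large n, n^a · (log n)^b dominates n^a' · (log n)^b' iff a > a', or (a = a' and b > b'). Ranking the 3 terms shows the dominant one is 3 · n^3 · (log n)^2. Hence f(n) ∈ Θ(n^3 · (log n)^2).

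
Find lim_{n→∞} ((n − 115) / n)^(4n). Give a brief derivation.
lim = e^(−460)

Rewrite as (1 − 115/n)^(4n). By the standard limit (1 + x/n)^n → e^x, we have (1 − 115/n)^n → e^(−115), and raising to the 4th power gives e^(−460).
More precisely, ln[(1 − 115/n)^(4n)] = 4n · ln(1 − 115/n) = 4n · (-115/n + O(1/n^2)) = -460 + O(1/n) → -460.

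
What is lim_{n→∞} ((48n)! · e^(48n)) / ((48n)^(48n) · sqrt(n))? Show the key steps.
lim = sqrt(2π·48)

Stirling: (48n)! ~ sqrt(2π·48n) · (48n/e)^(48n). Hence
  (48n)! · e^(48n) / (48n)^(48n) ~ sqrt(2π·48n).
Dividing by sqrt(n): sqrt(2π·48n) / sqrt(n) = sqrt(2π·48) · n^((1−1)/2), so the limit is sqrt(2π·48).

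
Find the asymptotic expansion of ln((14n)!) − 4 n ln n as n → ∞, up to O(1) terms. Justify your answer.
ln((14n)!) − 4 n ln n = 10 n ln n + 14(ln 14 − 1) n + (1/2) ln(2π·14n) + O(1/n)

Stirling: ln((14n)!) = 14n ln(14n) − 14n + (1/2) ln(2π·14n) + O(1/n).
Expand 14n ln(14n) = 14n (ln n + ln 14) = 14n ln n + 14n ln 14.
Subtract 4n ln n: leading term is (14 − 4) n ln n = 10 n ln n. The next term is 14n ln 14 − 14n = 14(ln 14 − 1) n. Then the (1/2) ln(2π·14n) correction.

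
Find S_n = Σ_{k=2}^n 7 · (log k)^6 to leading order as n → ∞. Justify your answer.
S_n ~ 7 · n · (log n)^6

By integral comparison, S_n = ∫_1^n 7 · (log x)^6 dx + O((log n)^6). For the integral, the leading term of ∫_1^n (log x)^6 dx is n · (log n)^6 (by repeated integration by parts; each step lowers the log-exponent and produces a relatively O(1/log n) correction). Hence S_n ~ 7 · n · (log n)^6.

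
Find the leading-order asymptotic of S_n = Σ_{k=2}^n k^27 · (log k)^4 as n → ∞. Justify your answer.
S_n ~ n^28 · (log n)^4 / 28

By integral comparison, S_n = ∫_1^n x^27 · (log x)^4 dx + O(n^27 · (log n)^4). For the integral, the leading term of ∫_1^n x^27 (log x)^4 dx is n^28/28 · (log n)^4 (by repeated integration by parts; each step lowers the log-exponent and produces a relatively O(1/log n) correction). Hence S_n ~ n^28 · (log n)^4 / 28.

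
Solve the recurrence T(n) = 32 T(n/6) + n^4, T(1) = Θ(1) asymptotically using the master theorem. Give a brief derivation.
T(n) = Θ(n^4)

log_6 32 ≈ 1.934. f(n) = n^4 dominates n^(log_6 32) since 4 > 1.934, and the regularity condition a·f(n/b) = 32·(n/6)^4 = (32/1296)·n^4 ≤ c·f(n) holds with c = 32/1296 ≈ 0.0247 < 1. So this is Case 3: T(n) = Θ(f(n)) = Θ(n^4).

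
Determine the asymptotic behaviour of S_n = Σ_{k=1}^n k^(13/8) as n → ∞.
S_n ~ (8/21) · n^(21/8)

Integral comparison: Σ_{k=1}^n k^(13/8) = ∫_0^n x^(13/8) dx + O(n^(13/8)). The integral is n^(1 + 13/8) / (1 + 13/8) = n^((13+8)/8) / ((13+8)/8) = (8/21) · n^(21/8).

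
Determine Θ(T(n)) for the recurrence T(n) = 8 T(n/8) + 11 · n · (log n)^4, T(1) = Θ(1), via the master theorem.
T(n) = Θ(n · (log n)^5)

Here log_8 8 = 1 and f(n) = 11 · n · (log n)^4 = Θ(n^(log_8 8) · (log n)^4). This is the extended Case 2 of the master theorem (f matches the critical exponent up to log factors), giving T(n) = Θ(n^(log_8 8) · (log n)^(4+1)) = Θ(n · (log n)^5).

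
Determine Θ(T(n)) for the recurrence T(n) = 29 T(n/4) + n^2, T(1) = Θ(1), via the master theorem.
T(n) = Θ(n^(log_4 29))

Master theorem: compare f(n) = n^2 to n^(log_4 29) where log_4 29 ≈ 2.429. Since 2 < log_4 29, we have f(n) = O(n^(log_4 29 − ε)) for some ε > 0 — Case 1. Hence T(n) = Θ(n^(log_4 29)).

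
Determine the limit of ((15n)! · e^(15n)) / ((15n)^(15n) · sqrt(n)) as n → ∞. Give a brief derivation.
lim = sqrt(2π·15)

Stirling: (15n)! ~ sqrt(2π·15n) · (15n/e)^(15n). Hence
  (15n)! · e^(15n) / (15n)^(15n) ~ sqrt(2π·15n).
Dividing by sqrt(n): sqrt(2π·15n) / sqrt(n) = sqrt(2π·15) · n^((1−1)/2), so the limit is sqrt(2π·15).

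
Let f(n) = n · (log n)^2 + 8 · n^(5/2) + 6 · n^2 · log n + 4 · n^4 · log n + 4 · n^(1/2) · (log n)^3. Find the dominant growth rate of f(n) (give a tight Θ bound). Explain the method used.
f(n) ∈ Θ(n^4 · log n)

Compare the terms by growth order. For large n, n^a · (log n)^b dominates n^a' · (log n)^b' iff a > a', or (a = a' and b > b'). Ranking the 5 terms shows the dominant one is 4 · n^4 · log n. Hence f(n) ∈ Θ(n^4 · log n).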